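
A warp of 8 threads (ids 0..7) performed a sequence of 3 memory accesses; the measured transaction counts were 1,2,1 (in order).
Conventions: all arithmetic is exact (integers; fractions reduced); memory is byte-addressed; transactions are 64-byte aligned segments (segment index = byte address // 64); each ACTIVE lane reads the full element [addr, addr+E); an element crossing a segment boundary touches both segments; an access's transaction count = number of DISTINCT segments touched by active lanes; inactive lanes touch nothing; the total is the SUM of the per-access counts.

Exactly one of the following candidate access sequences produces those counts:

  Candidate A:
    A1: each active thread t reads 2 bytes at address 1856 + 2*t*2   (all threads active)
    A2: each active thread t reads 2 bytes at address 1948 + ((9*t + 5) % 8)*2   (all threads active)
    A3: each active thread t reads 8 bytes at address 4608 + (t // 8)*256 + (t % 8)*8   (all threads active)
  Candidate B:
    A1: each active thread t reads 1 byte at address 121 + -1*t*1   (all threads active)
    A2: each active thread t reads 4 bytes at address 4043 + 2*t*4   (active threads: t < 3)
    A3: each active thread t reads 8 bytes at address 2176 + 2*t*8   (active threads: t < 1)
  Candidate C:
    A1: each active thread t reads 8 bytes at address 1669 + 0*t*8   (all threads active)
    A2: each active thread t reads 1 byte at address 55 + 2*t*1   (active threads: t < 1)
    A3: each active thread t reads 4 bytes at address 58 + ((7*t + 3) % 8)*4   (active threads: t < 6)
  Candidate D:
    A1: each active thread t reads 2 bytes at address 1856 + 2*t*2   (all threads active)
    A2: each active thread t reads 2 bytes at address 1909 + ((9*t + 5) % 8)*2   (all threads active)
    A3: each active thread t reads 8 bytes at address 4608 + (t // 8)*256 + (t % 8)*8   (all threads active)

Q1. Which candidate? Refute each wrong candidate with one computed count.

A: A2 gives 1 transaction, not 2
B: A2 gives 1 transaction, not 2
C: A2 gives 1 transaction, not 2
D: all counts match (1,2,1)

Answer: D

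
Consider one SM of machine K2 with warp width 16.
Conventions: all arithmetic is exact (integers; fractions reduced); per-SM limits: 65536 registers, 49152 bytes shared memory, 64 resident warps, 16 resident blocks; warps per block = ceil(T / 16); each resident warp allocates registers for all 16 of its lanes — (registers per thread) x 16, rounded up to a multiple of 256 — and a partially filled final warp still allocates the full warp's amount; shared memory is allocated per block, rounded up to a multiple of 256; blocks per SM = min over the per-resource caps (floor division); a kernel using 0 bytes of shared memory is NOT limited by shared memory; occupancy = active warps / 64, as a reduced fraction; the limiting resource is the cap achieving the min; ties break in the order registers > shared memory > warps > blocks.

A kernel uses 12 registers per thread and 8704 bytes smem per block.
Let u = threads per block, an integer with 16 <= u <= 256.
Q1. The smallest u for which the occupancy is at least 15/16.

Answer: u = 177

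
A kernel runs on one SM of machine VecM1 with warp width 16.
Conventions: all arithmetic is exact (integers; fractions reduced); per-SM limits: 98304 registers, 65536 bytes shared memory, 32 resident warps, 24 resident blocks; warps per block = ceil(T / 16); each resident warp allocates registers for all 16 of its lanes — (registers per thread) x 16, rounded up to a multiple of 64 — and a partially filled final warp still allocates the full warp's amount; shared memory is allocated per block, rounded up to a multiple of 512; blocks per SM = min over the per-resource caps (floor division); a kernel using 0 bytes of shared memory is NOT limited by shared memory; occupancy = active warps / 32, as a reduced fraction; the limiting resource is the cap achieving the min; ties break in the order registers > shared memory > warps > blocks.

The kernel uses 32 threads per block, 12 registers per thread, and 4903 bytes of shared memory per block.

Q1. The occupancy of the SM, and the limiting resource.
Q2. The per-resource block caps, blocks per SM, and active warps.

Answer: occupancy 3/4, limited by shared memory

registers: 256 blocks
shared memory: 12 blocks
warps: 16 blocks
blocks: 24 blocks

Answer: 12 blocks, 24 active warps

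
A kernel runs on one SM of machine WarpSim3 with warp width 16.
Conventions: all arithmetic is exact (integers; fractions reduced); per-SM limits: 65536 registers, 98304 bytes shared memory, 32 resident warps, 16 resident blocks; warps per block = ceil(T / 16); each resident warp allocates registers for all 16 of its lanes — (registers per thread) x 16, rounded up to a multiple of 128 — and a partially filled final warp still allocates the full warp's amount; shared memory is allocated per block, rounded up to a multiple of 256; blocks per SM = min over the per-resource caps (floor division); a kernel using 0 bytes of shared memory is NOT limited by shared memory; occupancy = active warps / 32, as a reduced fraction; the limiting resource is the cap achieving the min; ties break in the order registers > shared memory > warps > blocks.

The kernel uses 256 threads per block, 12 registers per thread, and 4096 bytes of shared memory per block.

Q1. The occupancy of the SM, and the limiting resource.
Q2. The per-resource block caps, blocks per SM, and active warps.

Answer: occupancy 1, limited by warps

registers: 16 blocks
shared memory: 24 blocks
warps: 2 blocks
blocks: 16 blocks

Answer: 2 blocks, 32 active warps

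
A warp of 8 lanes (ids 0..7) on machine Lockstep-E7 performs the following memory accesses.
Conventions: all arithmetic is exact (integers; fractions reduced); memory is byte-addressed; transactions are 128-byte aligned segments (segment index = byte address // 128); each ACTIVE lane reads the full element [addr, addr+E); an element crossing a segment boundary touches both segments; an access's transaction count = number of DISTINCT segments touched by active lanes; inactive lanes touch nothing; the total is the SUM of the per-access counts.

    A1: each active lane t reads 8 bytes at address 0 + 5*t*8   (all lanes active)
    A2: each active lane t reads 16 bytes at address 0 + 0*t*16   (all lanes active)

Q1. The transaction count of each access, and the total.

A1: 3 transactions
A2: 1 transaction

Answer: 3,1; total 4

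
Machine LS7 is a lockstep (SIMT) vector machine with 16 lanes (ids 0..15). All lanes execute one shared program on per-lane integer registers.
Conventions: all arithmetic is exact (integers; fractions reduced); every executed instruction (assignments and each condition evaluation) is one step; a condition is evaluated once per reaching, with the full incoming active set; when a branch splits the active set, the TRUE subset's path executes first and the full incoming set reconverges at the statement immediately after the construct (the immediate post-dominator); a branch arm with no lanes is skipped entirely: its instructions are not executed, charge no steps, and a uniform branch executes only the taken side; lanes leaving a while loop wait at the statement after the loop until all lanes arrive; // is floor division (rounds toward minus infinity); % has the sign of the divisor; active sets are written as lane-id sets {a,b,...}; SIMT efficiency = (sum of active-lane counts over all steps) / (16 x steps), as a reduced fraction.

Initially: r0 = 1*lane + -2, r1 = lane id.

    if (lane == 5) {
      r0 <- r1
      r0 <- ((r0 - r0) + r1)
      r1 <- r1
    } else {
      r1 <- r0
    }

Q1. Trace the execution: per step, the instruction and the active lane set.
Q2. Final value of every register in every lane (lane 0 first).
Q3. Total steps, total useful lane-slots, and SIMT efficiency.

step 0: eval (lane == 5)             {0,1,2,3,4,5,6,7,8,9,10,11,12,13,14,15}
step 1: r0 <- r1                     {5}
step 2: r0 <- ((r0 - r0) + r1)       {5}
step 3: r1 <- r1                     {5}
step 4: r1 <- r0                     {0,1,2,3,4,6,7,8,9,10,11,12,13,14,15}

Answer: 5 steps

r0: -2,-1,0,1,2,5,4,5,6,7,8,9,10,11,12,13
r1: -2,-1,0,1,2,5,4,5,6,7,8,9,10,11,12,13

steps = 5; useful = 34; efficiency = 34/80 = 17/40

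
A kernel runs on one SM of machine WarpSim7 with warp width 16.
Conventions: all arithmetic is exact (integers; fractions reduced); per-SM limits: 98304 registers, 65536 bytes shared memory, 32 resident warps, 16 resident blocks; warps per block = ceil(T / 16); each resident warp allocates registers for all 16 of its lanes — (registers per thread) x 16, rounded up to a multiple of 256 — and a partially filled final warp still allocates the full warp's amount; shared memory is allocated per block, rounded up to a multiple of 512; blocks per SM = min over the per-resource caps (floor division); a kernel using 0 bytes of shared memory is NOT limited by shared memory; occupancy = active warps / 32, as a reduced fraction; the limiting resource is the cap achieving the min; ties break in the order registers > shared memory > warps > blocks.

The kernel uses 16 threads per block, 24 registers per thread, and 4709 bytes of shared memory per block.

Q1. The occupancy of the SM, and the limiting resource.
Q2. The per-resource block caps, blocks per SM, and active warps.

Answer: occupancy 3/8, limited by shared memory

registers: 192 blocks
shared memory: 12 blocks
warps: 32 blocks
blocks: 16 blocks

Answer: 12 blocks, 12 active warps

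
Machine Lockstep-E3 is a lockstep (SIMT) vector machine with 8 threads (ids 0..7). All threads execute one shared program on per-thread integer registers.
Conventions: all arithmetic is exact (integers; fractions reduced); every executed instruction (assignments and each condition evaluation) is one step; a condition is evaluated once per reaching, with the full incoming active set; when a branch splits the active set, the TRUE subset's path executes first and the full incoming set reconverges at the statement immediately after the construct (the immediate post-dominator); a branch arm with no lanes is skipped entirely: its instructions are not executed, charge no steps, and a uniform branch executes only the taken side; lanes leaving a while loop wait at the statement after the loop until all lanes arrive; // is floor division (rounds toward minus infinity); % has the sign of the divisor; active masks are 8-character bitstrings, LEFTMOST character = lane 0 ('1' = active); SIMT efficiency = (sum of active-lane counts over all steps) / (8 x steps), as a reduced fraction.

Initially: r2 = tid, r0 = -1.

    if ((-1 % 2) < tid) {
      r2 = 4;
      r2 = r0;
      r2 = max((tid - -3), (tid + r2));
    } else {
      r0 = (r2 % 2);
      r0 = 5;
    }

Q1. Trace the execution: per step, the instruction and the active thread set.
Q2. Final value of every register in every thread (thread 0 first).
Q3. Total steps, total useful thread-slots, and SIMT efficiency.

step 0: eval ((-1 % 2) < tid)        11111111
step 1: r2 <- 4                      00111111
step 2: r2 <- r0                     00111111
step 3: r2 <- max((tid - -3), (tid + r2)) 00111111
step 4: r0 <- (r2 % 2)               11000000
step 5: r0 <- 5                      11000000

Answer: 6 steps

r2: 0,1,5,6,7,8,9,10
r0: 5,5,-1,-1,-1,-1,-1,-1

steps = 6; useful = 30; efficiency = 30/48 = 5/8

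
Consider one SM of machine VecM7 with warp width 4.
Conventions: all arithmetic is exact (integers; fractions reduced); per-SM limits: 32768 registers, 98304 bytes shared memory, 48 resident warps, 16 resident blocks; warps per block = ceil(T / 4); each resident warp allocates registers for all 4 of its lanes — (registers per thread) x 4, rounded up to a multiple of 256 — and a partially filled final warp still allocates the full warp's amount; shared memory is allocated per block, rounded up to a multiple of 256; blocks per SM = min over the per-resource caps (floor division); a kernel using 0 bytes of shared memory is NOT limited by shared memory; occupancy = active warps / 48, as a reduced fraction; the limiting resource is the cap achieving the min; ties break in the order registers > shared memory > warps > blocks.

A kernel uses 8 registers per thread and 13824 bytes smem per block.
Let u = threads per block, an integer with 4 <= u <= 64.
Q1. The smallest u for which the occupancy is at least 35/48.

Answer: u = 17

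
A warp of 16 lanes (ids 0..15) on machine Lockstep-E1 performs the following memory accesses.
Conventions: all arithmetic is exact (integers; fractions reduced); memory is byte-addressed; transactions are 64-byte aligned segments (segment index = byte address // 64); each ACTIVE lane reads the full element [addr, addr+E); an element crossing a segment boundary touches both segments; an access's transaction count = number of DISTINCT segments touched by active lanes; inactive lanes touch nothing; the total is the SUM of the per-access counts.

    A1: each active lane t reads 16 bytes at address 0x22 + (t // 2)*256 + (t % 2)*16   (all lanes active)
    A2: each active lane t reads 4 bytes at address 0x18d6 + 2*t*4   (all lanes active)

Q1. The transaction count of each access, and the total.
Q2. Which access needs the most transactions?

A1: 16 transactions
A2: 3 transactions

Answer: 16,3; total 19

Answer: A1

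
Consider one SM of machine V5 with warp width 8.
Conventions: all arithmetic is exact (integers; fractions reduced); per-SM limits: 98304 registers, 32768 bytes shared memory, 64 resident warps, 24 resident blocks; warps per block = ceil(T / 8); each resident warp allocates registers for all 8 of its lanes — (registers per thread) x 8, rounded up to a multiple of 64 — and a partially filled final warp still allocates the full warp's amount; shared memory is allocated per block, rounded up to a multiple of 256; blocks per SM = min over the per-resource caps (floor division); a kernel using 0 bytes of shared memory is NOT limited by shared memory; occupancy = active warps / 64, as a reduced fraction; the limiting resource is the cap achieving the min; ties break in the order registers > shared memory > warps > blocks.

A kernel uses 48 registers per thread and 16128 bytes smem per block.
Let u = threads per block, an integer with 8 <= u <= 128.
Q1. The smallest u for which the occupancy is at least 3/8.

Answer: u = 89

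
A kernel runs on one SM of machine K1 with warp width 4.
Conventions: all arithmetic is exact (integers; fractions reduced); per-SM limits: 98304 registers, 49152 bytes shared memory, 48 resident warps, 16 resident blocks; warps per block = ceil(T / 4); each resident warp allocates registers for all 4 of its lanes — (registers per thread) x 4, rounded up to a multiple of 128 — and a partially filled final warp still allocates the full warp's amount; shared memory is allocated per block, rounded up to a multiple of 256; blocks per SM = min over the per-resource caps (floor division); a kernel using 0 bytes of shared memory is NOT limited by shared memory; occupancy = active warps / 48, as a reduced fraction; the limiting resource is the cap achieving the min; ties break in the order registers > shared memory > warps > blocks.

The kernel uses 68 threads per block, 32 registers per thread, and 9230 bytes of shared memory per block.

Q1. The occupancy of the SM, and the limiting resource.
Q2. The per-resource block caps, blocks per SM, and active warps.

Answer: occupancy 17/24, limited by warps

registers: 45 blocks
shared memory: 5 blocks
warps: 2 blocks
blocks: 16 blocks

Answer: 2 blocks, 34 active warps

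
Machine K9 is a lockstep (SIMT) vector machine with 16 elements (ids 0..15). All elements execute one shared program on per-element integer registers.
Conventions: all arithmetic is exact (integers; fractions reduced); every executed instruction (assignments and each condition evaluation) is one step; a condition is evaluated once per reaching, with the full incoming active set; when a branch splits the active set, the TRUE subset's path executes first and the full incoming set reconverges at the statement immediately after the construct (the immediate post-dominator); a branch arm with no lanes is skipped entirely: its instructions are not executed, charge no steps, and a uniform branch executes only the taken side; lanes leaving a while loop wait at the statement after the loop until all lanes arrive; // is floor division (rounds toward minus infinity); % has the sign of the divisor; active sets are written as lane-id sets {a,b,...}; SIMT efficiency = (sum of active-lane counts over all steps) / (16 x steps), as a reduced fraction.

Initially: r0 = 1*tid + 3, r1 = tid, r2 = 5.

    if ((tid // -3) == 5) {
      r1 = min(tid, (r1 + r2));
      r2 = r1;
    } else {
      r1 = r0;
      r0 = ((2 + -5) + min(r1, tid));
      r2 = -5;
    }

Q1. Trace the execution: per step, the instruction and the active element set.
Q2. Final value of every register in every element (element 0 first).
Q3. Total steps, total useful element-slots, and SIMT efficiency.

step 0: eval ((tid // -3) == 5)      {0,1,2,3,4,5,6,7,8,9,10,11,12,13,14,15}
step 1: r1 <- r0                     {0,1,2,3,4,5,6,7,8,9,10,11,12,13,14,15}
step 2: r0 <- ((2 + -5) + min(r1, tid)) {0,1,2,3,4,5,6,7,8,9,10,11,12,13,14,15}
step 3: r2 <- -5                     {0,1,2,3,4,5,6,7,8,9,10,11,12,13,14,15}

Answer: 4 steps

r0: -3,-2,-1,0,1,2,3,4,5,6,7,8,9,10,11,12
r1: 3,4,5,6,7,8,9,10,11,12,13,14,15,16,17,18
r2: -5,-5,-5,-5,-5,-5,-5,-5,-5,-5,-5,-5,-5,-5,-5,-5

steps = 4; useful = 64; efficiency = 64/64 = 1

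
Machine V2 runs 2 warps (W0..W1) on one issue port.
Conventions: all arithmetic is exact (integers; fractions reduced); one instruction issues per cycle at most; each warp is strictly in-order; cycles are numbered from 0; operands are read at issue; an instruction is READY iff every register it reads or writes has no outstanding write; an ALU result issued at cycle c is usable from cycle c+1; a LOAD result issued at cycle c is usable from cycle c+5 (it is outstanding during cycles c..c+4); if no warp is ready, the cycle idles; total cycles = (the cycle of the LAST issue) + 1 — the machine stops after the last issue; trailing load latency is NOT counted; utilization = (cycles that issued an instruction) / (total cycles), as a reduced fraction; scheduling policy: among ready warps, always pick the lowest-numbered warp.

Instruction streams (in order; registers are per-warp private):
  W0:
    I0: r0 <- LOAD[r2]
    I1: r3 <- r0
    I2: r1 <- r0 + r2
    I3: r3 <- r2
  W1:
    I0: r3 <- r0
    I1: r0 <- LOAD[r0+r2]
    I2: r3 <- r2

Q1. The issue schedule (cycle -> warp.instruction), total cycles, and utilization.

cycle 0: W0.I0
cycle 1: W1.I0
cycle 2: W1.I1
cycle 3: W1.I2
cycle 4: idle
cycle 5: W0.I1
cycle 6: W0.I2
cycle 7: W0.I3

Answer: 8 cycles, utilization 7/8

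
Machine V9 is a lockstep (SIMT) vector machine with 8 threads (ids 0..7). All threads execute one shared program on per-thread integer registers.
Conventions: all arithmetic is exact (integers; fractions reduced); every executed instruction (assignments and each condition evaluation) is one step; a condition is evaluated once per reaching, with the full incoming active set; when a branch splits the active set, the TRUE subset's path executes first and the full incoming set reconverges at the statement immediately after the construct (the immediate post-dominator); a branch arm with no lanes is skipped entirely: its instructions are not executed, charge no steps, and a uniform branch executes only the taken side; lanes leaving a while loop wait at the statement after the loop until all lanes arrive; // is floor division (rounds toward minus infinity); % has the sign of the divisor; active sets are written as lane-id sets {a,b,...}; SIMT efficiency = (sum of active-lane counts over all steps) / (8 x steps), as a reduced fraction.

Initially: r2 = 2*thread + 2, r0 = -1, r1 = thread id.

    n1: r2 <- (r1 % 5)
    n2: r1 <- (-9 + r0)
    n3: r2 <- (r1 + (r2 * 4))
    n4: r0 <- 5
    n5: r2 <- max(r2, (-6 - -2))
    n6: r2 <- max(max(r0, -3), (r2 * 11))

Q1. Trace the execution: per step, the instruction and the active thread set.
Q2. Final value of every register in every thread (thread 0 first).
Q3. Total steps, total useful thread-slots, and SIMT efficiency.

step 0: r2 <- (r1 % 5)               {0,1,2,3,4,5,6,7}
step 1: r1 <- (-9 + r0)              {0,1,2,3,4,5,6,7}
step 2: r2 <- (r1 + (r2 * 4))        {0,1,2,3,4,5,6,7}
step 3: r0 <- 5                      {0,1,2,3,4,5,6,7}
step 4: r2 <- max(r2, (-6 - -2))     {0,1,2,3,4,5,6,7}
step 5: r2 <- max(max(r0, -3), (r2 * 11)) {0,1,2,3,4,5,6,7}

Answer: 6 steps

r2: 5,5,5,22,66,5,5,5
r0: 5,5,5,5,5,5,5,5
r1: -10,-10,-10,-10,-10,-10,-10,-10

steps = 6; useful = 48; efficiency = 48/48 = 1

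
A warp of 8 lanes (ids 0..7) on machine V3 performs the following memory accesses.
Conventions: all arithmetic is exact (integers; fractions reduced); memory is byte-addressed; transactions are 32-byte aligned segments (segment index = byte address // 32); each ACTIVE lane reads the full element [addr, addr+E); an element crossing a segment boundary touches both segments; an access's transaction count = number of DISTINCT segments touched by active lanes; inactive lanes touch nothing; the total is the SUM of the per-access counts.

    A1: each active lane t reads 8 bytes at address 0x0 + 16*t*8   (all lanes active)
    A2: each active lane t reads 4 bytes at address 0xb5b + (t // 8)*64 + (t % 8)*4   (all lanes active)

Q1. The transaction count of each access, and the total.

A1: 8 transactions
A2: 2 transactions

Answer: 8,2; total 10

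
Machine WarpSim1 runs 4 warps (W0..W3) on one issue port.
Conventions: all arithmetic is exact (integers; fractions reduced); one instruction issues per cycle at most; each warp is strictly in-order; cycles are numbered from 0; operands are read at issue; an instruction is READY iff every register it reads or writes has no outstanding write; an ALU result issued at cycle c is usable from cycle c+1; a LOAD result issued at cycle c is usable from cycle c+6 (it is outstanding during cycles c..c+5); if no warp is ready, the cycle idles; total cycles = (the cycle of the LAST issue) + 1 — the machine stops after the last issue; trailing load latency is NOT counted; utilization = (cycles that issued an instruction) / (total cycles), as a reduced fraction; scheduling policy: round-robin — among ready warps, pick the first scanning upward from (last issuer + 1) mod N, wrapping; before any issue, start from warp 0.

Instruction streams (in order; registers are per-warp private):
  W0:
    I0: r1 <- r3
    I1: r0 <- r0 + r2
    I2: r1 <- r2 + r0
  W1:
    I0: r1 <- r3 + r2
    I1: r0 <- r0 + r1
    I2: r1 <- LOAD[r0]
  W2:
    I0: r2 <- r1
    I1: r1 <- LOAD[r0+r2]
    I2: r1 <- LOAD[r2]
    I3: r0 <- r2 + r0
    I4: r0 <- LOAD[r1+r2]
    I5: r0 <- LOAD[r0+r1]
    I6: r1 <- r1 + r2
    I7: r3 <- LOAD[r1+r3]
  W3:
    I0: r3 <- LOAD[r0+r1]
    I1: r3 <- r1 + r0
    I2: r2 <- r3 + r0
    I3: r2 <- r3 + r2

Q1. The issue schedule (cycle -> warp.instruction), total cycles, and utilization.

cycle 0: W0.I0
cycle 1: W1.I0
cycle 2: W2.I0
cycle 3: W3.I0
cycle 4: W0.I1
cycle 5: W1.I1
cycle 6: W2.I1
cycle 7: W0.I2
cycle 8: W1.I2
cycle 9: W3.I1
cycle 10: W3.I2
cycle 11: W3.I3
cycle 12: W2.I2
cycle 13: W2.I3
cycle 14: idle
cycle 15: idle
cycle 16: idle
cycle 17: idle
cycle 18: W2.I4
cycle 19: idle
cycle 20: idle
cycle 21: idle
cycle 22: idle
cycle 23: idle
cycle 24: W2.I5
cycle 25: W2.I6
cycle 26: W2.I7

Answer: 27 cycles, utilization 2/3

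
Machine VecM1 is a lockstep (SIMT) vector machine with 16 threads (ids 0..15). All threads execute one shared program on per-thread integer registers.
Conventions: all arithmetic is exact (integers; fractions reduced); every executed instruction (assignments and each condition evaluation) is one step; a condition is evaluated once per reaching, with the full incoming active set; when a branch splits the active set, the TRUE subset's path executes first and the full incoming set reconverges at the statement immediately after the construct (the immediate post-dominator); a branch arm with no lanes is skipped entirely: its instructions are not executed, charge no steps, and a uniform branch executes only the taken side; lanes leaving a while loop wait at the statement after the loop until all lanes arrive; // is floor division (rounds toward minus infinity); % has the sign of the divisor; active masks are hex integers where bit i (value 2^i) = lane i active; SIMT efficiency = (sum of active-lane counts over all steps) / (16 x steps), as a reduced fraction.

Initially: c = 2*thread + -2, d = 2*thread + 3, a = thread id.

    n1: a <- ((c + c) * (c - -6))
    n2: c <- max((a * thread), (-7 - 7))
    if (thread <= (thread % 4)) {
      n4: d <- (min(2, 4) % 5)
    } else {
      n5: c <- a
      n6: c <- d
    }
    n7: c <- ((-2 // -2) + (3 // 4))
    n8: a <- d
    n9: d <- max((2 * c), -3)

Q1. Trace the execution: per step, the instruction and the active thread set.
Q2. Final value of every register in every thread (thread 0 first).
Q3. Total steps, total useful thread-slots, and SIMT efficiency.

step 0: a <- ((c + c) * (c - -6))    0xffff
step 1: c <- max((a * thread), (-7 - 7)) 0xffff
step 2: eval (thread <= (thread % 4)) 0xffff
step 3: d <- (min(2, 4) % 5)         0x000f
step 4: c <- a                       0xfff0
step 5: c <- d                       0xfff0
step 6: c <- ((-2 // -2) + (3 // 4)) 0xffff
step 7: a <- d                       0xffff
step 8: d <- max((2 * c), -3)        0xffff

Answer: 9 steps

c: 1,1,1,1,1,1,1,1,1,1,1,1,1,1,1,1
d: 2,2,2,2,2,2,2,2,2,2,2,2,2,2,2,2
a: 2,2,2,2,11,13,15,17,19,21,23,25,27,29,31,33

steps = 9; useful = 124; efficiency = 124/144 = 31/36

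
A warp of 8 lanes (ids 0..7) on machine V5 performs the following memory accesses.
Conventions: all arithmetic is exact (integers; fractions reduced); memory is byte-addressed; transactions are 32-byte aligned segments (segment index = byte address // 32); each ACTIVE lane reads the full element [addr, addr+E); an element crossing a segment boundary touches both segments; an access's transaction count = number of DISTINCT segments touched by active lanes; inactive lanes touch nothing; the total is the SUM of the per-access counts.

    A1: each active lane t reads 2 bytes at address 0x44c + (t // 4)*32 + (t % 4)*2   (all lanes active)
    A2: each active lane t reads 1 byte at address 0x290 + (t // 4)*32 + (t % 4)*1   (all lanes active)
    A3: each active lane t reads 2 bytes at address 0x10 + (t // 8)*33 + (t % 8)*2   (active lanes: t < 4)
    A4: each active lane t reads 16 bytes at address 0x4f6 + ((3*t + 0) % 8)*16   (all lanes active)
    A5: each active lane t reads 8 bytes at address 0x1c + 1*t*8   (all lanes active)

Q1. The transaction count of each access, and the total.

A1: 2 transactions
A2: 2 transactions
A3: 1 transaction
A4: 5 transactions
A5: 3 transactions

Answer: 2,2,1,5,3; total 13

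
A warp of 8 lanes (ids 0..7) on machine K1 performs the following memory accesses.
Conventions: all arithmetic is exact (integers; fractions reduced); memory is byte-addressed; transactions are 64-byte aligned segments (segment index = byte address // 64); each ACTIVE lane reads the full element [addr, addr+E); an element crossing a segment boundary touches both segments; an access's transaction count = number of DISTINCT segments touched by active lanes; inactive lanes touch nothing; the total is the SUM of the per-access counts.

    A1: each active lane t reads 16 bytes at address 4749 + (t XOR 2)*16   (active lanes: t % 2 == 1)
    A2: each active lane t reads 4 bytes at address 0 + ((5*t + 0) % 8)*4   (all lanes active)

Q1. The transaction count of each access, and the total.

A1: 3 transactions
A2: 1 transaction

Answer: 3,1; total 4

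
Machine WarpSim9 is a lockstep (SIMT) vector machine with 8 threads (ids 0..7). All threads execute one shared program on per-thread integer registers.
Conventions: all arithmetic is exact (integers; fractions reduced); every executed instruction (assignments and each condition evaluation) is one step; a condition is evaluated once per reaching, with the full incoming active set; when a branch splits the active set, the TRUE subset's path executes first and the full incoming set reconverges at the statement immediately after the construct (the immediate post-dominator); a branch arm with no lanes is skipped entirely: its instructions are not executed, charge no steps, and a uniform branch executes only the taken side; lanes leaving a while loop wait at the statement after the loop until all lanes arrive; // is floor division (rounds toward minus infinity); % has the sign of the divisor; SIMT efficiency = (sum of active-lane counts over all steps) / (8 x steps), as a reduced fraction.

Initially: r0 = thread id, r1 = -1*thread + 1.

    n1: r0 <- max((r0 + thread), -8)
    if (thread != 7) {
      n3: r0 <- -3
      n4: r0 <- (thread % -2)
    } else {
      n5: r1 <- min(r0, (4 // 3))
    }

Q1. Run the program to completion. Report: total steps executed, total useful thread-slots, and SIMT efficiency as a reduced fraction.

Answer: 5 steps, 31 useful, 31/40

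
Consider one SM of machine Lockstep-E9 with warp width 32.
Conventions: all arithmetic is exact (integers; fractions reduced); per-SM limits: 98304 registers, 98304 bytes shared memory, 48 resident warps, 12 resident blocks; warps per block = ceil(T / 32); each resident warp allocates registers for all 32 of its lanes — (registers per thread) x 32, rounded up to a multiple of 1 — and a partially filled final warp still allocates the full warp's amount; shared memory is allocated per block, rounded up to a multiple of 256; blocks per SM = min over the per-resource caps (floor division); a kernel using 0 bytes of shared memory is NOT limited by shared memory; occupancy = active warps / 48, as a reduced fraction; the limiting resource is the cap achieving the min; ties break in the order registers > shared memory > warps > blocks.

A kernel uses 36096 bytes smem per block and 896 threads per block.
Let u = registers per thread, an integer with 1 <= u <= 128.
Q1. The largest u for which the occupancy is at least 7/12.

Answer: u = 109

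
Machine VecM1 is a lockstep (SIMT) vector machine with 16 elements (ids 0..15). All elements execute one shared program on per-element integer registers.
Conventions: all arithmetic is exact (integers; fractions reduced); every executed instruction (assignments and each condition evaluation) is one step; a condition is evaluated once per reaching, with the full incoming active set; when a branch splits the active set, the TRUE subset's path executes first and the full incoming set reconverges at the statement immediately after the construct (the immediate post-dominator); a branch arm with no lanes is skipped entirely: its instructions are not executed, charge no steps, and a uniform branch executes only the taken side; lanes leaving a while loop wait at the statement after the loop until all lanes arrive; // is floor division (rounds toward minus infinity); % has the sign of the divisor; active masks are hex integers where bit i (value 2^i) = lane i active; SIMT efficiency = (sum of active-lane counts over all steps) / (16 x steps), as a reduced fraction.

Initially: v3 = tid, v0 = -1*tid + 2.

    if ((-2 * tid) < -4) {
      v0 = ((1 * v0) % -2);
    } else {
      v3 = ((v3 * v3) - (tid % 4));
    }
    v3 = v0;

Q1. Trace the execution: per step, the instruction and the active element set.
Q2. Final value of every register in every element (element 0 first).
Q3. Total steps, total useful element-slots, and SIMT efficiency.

step 0: eval ((-2 * tid) < -4)       0xffff
step 1: v0 <- ((1 * v0) % -2)        0xfff8
step 2: v3 <- ((v3 * v3) - (tid % 4)) 0x0007
step 3: v3 <- v0                     0xffff

Answer: 4 steps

v3: 2,1,0,-1,0,-1,0,-1,0,-1,0,-1,0,-1,0,-1
v0: 2,1,0,-1,0,-1,0,-1,0,-1,0,-1,0,-1,0,-1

steps = 4; useful = 48; efficiency = 48/64 = 3/4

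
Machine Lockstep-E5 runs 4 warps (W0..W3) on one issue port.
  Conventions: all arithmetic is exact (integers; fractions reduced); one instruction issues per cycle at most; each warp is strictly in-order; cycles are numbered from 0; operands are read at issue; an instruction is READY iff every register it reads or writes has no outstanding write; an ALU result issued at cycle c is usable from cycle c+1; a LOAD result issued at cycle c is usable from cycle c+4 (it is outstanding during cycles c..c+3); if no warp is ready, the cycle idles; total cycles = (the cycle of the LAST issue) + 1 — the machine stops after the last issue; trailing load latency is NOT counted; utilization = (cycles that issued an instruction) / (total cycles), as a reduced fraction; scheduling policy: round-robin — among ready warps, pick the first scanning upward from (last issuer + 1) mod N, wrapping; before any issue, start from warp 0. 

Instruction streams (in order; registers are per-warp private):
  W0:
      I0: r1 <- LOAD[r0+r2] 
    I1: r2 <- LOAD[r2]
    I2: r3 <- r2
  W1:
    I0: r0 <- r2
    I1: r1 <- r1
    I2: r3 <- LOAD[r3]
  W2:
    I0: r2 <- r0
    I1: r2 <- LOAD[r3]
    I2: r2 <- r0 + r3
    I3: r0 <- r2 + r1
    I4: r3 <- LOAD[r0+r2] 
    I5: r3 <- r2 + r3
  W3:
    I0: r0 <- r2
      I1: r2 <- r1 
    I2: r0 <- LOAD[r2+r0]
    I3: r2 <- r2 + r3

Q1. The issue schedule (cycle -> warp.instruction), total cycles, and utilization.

cycle 0: W0.I0
cycle 1: W1.I0
cycle 2: W2.I0
cycle 3: W3.I0
cycle 4: W0.I1
cycle 5: W1.I1
cycle 6: W2.I1
cycle 7: W3.I1
cycle 8: W0.I2
cycle 9: W1.I2
cycle 10: W2.I2
cycle 11: W3.I2
cycle 12: W2.I3
cycle 13: W3.I3
cycle 14: W2.I4
cycle 15: idle
cycle 16: idle
cycle 17: idle
cycle 18: W2.I5

Answer: 19 cycles, utilization 16/19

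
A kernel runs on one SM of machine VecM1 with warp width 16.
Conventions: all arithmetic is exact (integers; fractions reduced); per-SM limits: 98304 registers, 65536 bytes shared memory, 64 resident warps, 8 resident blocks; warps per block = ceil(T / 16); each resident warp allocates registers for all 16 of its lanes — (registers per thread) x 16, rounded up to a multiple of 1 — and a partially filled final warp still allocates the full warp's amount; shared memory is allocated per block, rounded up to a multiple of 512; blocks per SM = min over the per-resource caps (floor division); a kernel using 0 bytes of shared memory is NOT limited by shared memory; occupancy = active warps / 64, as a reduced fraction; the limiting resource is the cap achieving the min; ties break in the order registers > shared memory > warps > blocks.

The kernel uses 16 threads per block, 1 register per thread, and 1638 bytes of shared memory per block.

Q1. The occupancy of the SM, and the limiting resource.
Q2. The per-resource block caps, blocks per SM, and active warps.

Answer: occupancy 1/8, limited by blocks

registers: 6144 blocks
shared memory: 32 blocks
warps: 64 blocks
blocks: 8 blocks

Answer: 8 blocks, 8 active warps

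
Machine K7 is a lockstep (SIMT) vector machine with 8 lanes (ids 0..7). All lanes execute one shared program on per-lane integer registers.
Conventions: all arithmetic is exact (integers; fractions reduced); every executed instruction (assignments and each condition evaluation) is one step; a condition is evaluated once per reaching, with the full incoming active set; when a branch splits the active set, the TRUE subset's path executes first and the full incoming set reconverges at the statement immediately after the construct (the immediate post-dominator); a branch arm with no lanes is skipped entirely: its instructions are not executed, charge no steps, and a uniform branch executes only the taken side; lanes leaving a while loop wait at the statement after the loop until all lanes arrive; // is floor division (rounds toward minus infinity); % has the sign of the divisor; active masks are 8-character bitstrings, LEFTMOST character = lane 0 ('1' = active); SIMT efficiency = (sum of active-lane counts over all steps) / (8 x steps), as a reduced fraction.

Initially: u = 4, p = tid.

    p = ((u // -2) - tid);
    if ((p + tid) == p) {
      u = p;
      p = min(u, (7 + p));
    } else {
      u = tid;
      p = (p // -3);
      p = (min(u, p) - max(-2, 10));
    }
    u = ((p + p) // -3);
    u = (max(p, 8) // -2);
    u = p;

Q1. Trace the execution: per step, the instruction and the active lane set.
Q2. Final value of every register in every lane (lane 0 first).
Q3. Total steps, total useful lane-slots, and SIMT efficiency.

step 0: p <- ((u // -2) - tid)       11111111
step 1: eval ((p + tid) == p)        11111111
step 2: u <- p                       10000000
step 3: p <- min(u, (7 + p))         10000000
step 4: u <- tid                     01111111
step 5: p <- (p // -3)               01111111
step 6: p <- (min(u, p) - max(-2, 10)) 01111111
step 7: u <- ((p + p) // -3)         11111111
step 8: u <- (max(p, 8) // -2)       11111111
step 9: u <- p                       11111111

Answer: 10 steps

u: -2,-9,-9,-9,-8,-8,-8,-7
p: -2,-9,-9,-9,-8,-8,-8,-7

steps = 10; useful = 63; efficiency = 63/80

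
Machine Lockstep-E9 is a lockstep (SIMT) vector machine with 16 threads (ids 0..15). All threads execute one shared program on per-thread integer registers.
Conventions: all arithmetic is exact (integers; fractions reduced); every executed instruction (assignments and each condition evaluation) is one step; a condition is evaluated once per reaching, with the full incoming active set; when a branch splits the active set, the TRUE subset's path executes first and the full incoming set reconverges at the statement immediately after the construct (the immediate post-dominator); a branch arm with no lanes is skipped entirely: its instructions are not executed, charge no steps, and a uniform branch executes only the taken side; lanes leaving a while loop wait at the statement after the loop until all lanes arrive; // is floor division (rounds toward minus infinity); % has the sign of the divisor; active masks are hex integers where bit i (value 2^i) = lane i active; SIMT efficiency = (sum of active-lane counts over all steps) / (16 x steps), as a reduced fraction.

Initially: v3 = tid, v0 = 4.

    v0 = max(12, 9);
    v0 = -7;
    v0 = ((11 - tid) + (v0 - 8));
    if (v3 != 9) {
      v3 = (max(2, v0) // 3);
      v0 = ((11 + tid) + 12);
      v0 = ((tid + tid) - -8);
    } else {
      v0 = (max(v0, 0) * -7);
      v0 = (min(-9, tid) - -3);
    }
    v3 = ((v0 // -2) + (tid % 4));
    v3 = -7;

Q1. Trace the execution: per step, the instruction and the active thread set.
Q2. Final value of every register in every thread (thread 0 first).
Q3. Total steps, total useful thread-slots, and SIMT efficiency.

step 0: v0 <- max(12, 9)             0xffff
step 1: v0 <- -7                     0xffff
step 2: v0 <- ((11 - tid) + (v0 - 8)) 0xffff
step 3: eval (v3 != 9)               0xffff
step 4: v3 <- (max(2, v0) // 3)      0xfdff
step 5: v0 <- ((11 + tid) + 12)      0xfdff
step 6: v0 <- ((tid + tid) - -8)     0xfdff
step 7: v0 <- (max(v0, 0) * -7)      0x0200
step 8: v0 <- (min(-9, tid) - -3)    0x0200
step 9: v3 <- ((v0 // -2) + (tid % 4)) 0xffff
step 10: v3 <- -7                     0xffff

Answer: 11 steps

v3: -7,-7,-7,-7,-7,-7,-7,-7,-7,-7,-7,-7,-7,-7,-7,-7
v0: 8,10,12,14,16,18,20,22,24,-6,28,30,32,34,36,38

steps = 11; useful = 143; efficiency = 143/176 = 13/16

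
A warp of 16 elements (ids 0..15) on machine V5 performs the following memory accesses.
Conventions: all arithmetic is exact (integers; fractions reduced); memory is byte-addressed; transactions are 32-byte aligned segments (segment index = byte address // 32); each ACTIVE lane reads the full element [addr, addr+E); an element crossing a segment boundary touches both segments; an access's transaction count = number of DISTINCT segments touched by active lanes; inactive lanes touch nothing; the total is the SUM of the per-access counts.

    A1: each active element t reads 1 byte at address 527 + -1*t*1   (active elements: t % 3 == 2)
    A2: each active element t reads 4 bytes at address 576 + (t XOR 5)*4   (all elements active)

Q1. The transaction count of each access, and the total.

A1: 1 transaction
A2: 2 transactions

Answer: 1,2; total 3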